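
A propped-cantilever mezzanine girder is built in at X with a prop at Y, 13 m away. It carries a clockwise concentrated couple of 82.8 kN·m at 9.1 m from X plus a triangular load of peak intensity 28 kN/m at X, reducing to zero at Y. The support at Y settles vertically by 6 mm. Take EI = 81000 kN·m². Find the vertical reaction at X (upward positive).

R_X = 137.6 kN

Choose R_Y as the redundant. The primary structure is the cantilever fixed at X.
Primary-structure tip deflection at Y by superposition:
  clockwise couple 82.8 at a = 9.1: M₀a(2L − a)/(2EI) = 6367/EI
  triangular load, peak 28 at the fixed end: w₀L⁴/(30EI) = 26657/EI
  δ_0 = 33024/EI
Tip deflection under a unit load at Y: L³/(3EI) = 732.3/EI.
With EI = 81000 kN·m²: δ_0 = 0.4077 m and δ_{YY} = 0.009041 m/kN.
Compatibility — the beam at Y must follow the support down by 0.006 m: δ_0 − R_Y·δ_{YY} = 0.006, so R_Y = (0.4077 − 0.006)/0.009041 = 44.43 kN.
Vertical equilibrium: R_X = ΣP − R_Y = 182 − 44.43 = 137.6 kN.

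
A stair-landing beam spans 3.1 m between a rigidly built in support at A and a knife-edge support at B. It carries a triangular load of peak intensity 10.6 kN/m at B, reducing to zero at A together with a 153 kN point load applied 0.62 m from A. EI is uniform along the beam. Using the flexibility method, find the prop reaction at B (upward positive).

Release the roller at B. Primary structure: cantilever fixed at A.
Primary-structure tip deflection at B by superposition:
  triangular load, peak 10.6 at the free end: 11w₀L⁴/(120EI) = 89.74/EI
  point load 153 at a = 0.62: Pa²(3L − a)/(6EI) = 85.08/EI
  δ_0 = 174.8/EI
Tip deflection under a unit load at B: L³/(3EI) = 9.93/EI.
The prop prevents deflection at B: R_B = δ_0/δ_{BB} = 174.8/9.93 = 17.6 kN.

R_B = 17.6 kN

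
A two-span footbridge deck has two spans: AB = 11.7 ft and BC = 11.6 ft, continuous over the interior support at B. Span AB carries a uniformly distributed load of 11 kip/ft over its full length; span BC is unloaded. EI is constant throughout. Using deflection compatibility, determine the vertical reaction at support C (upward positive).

Release continuity at B by inserting a hinge; the redundant is the internal moment M_B. The primary structure is two simply-supported spans AB and BC.
Rotations at B on the released spans (each span's end-slope, ×1/EI):
  span AB: UDL 11: wL³/(24EI) = 734.1/EI
  relative rotation θ_0 = (734.1 + 0)/EI = 734.1/EI
A unit hogging moment at B produces rotation L₁/(3EI) + L₂/(3EI) = 7.767/EI.
Compatibility: M_B·(L₁+L₂)/(3EI) = θ_0, giving M_B = 94.52 kip·ft (hogging).
Span BC, ΣM about C: R_B^{BC}·11.6 = 0 + 94.52, so R_B^{BC} = 8.148 kip and R_C = 0 − 8.148 = -8.148 kip.

R_C = -8.148 kip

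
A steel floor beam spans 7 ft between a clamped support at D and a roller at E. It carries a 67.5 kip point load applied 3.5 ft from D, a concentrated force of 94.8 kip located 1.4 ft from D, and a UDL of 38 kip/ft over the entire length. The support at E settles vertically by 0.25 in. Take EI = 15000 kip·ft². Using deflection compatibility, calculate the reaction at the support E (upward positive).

R_E = 123.4 kip

Take the reaction at E as the redundant and release it; the primary structure is a cantilever fixed at D.
Downward deflection at the released point E due to the loads:
  point load 67.5 at a = 3.5: Pa²(3L − a)/(6EI) = 2412/EI
  point load 94.8 at a = 1.4: Pa²(3L − a)/(6EI) = 607/EI
  UDL 38: wL⁴/(8EI) = 11405/EI
  δ_0 = 14423/EI
Flexibility coefficient — unit upward force at E: δ_{EE} = L³/(3EI) = 114.3/EI.
With EI = 15000 kip·ft²: δ_0 = 0.96156 ft and δ_{EE} = 0.007622 ft/kip.
Compatibility — the beam at E must follow the support down by 0.02083 ft: δ_0 − R_E·δ_{EE} = 0.02083, so R_E = (0.96156 − 0.02083)/0.007622 = 123.4 kip.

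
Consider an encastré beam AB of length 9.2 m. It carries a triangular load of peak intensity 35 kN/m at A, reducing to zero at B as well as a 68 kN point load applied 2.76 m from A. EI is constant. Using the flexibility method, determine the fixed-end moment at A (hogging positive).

Take the two fixed-end moments M_A, M_B as redundants; the released structure is the simple span AB.
End rotations of the released simple span under the applied load (×1/EI):
  at A: triangular load, peak 35: w₀L³/(45EI) = 605.6/EI
  at B: triangular load, peak 35: 7w₀L³/(360EI) = 529.9/EI
  at A: point load 68 at a = 2.76: Pab(L + b)/(6LEI) = 342.5/EI
  at B: point load 68 at a = 2.76: Pab(L + a)/(6LEI) = 261.9/EI
  θ_A0 = 948.1/EI,  θ_B0 = 791.8/EI
Flexibility coefficients: a unit moment at one end gives L/(3EI) there and L/(6EI) at the far end, so f₁₁ = f₂₂ = 3.067/EI and f₁₂ = f₂₁ = 1.533/EI.
Compatibility — zero rotation at each built-in end:
  3.067 M_A + 1.533 M_B = 948.1
  1.533 M_A + 3.067 M_B = 791.8
Solving the pair gives M_A = 240.1 kN·m and M_B = 138.2 kN·m (hogging).

M_A = 240.1 kN·m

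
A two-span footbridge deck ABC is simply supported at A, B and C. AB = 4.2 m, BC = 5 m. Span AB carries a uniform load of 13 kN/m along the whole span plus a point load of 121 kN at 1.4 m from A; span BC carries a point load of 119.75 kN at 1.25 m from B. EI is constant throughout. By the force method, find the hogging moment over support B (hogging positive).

M_B = 100.8 kN·m

Release continuity at B by inserting a hinge; the redundant is the internal moment M_B. The primary structure is two simply-supported spans AB and BC.
End slopes at the hinge B, treating each span as simply supported:
  span AB: UDL 13: wL³/(24EI) = 40.13/EI
  span AB: point load 121 at a = 1.4: Pab(L + a)/(6LEI) = 105.4/EI
  span BC: point load 119.75 at a = 1.25: Pab(L + b)/(6LEI) = 163.7/EI
  relative rotation θ_0 = (145.5 + 163.7)/EI = 309.3/EI
A unit hogging moment at B produces rotation L₁/(3EI) + L₂/(3EI) = 3.067/EI.
Compatibility: M_B·(L₁+L₂)/(3EI) = θ_0, giving M_B = 100.8 kN·m (hogging).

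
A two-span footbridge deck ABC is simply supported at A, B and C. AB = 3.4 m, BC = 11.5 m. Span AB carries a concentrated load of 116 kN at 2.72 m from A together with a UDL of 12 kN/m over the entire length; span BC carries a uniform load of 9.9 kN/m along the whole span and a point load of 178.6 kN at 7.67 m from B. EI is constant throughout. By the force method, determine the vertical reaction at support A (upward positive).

Insert a hinge at B; M_B is the redundant, and each span becomes simply supported.
Discontinuity in slope at B on the released structure — sum the simple-span end rotations:
  span AB: point load 116 at a = 2.72: Pab(L + a)/(6LEI) = 64.37/EI
  span AB: UDL 12: wL³/(24EI) = 19.65/EI
  span BC: UDL 9.9: wL³/(24EI) = 627.4/EI
  span BC: point load 178.6 at a = 7.67: Pab(L + b)/(6LEI) = 1166/EI
  relative rotation θ_0 = (84.02 + 1793)/EI = 1877/EI
A unit hogging moment at B produces rotation L₁/(3EI) + L₂/(3EI) = 4.967/EI.
Compatibility: M_B·(L₁+L₂)/(3EI) = θ_0, giving M_B = 377.9 kN·m (hogging).
Span AB, ΣM about A with M_B applied at B: R_B^{AB}·3.4 = 384.9 + 377.9, so R_B^{AB} = 224.4 kN and R_A = 156.8 − 224.4 = -67.55 kN.

R_A = -67.55 kN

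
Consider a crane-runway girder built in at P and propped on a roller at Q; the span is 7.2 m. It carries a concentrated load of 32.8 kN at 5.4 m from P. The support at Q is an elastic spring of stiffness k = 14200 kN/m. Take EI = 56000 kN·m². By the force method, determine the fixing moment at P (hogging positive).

M_P = 32.27 kN·m

Remove the prop at Q; the released (primary) structure is a cantilever built in at P.
Downward deflection at the released point Q due to the loads:
  point load 32.8 at a = 5.4: Pa²(3L − a)/(6EI) = 2582/EI
Tip deflection under a unit load at Q: L³/(3EI) = 124.4/EI.
With EI = 56000 kN·m²: δ_0 = 0.046114 m and δ_{QQ} = 0.002222 m/kN.
Compatibility — the spring shortens by R_Q/k under the reaction it provides: δ_0 − R_Q·δ_{QQ} = R_Q/k. With 1/k = 0.00007 m/kN, R_Q = δ_0 / (δ_{QQ} + 1/k) = 0.046114 / (0.002222 + 0.00007) = 20.12 kN.
Moment equilibrium about P: M_P = Σ(load moments about P) − R_Q·L = 177.1 − 20.12×7.2 = 32.27 kN·m.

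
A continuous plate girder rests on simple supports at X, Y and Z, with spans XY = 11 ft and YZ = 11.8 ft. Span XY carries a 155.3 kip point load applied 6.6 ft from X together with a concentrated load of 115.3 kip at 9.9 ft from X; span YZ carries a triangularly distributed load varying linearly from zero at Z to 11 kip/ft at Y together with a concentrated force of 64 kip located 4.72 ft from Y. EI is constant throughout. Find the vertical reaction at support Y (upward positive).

Release continuity at Y by inserting a hinge; the redundant is the internal moment M_Y. The primary structure is two simply-supported spans XY and YZ.
End slopes at the hinge Y, treating each span as simply supported:
  span XY: point load 155.3 at a = 6.6: Pab(L + a)/(6LEI) = 1203/EI
  span XY: point load 115.3 at a = 9.9: Pab(L + a)/(6LEI) = 397.6/EI
  span YZ: triangular load, peak 11: w₀L³/(45EI) = 401.6/EI
  span YZ: point load 64 at a = 4.72: Pab(L + b)/(6LEI) = 570.3/EI
  relative rotation θ_0 = (1600 + 972)/EI = 2572/EI
A unit hogging moment at Y produces rotation L₁/(3EI) + L₂/(3EI) = 7.6/EI.
Slope continuity at Y: θ_0 = M_Y·7.6/EI, so M_Y = 2572/7.6 = 338.4 kip·ft (hogging).
Span XY, ΣM about X with M_Y applied at Y: R_Y^{XY}·11 = 2166 + 338.4, so R_Y^{XY} = 227.7 kip and R_X = 270.6 − 227.7 = 42.88 kip.
Span YZ, ΣM about Z: R_Y^{YZ}·11.8 = 963.7 + 338.4, so R_Y^{YZ} = 110.3 kip and R_Z = 128.9 − 110.3 = 18.55 kip.
R_Y = 227.7 + 110.3 = 338.1 kip.

R_Y = 338.1 kip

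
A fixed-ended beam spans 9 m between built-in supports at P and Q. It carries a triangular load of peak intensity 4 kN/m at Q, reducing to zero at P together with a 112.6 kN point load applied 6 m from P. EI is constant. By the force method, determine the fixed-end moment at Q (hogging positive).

M_Q = 166.3 kN·m

Take the two fixed-end moments M_P, M_Q as redundants; the released structure is the simple span PQ.
End rotations of the released simple span under the applied load (×1/EI):
  at P: triangular load, peak 4: 7w₀L³/(360EI) = 56.7/EI
  at Q: triangular load, peak 4: w₀L³/(45EI) = 64.8/EI
  at P: point load 112.6 at a = 6: Pab(L + b)/(6LEI) = 450.4/EI
  at Q: point load 112.6 at a = 6: Pab(L + a)/(6LEI) = 563/EI
  θ_P0 = 507.1/EI,  θ_Q0 = 627.8/EI
Flexibility coefficients: a unit moment at one end gives L/(3EI) there and L/(6EI) at the far end, so f₁₁ = f₂₂ = 3/EI and f₁₂ = f₂₁ = 1.5/EI.
Compatibility — zero rotation at each built-in end:
  3 M_P + 1.5 M_Q = 507.1
  1.5 M_P + 3 M_Q = 627.8
Solving the pair gives M_P = 85.87 kN·m and M_Q = 166.3 kN·m (hogging).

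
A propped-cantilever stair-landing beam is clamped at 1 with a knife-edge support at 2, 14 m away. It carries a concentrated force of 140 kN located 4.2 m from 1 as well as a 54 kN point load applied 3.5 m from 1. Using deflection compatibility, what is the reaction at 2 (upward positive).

R_2 = 21.65 kN

Remove the prop at 2; the released (primary) structure is a cantilever built in at 1.
Downward deflection at the released point 2 due to the loads:
  point load 140 at a = 4.2: Pa²(3L − a)/(6EI) = 15558/EI
  point load 54 at a = 3.5: Pa²(3L − a)/(6EI) = 4245/EI
  δ_0 = 19803/EI
Tip deflection under a unit load at 2: L³/(3EI) = 914.7/EI.
The prop prevents deflection at 2: R_2 = δ_0/δ_{22} = 19803/914.7 = 21.65 kN.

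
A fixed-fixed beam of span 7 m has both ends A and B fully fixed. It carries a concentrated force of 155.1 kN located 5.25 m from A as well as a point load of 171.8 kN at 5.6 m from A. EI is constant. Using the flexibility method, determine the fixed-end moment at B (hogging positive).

Take the two fixed-end moments M_A, M_B as redundants; the released structure is the simple span AB.
Simple-span end rotations at A and B under the given loads:
  at A: point load 155.1 at a = 5.25: Pab(L + b)/(6LEI) = 296.9/EI
  at B: point load 155.1 at a = 5.25: Pab(L + a)/(6LEI) = 415.6/EI
  at A: point load 171.8 at a = 5.6: Pab(L + b)/(6LEI) = 269.4/EI
  at B: point load 171.8 at a = 5.6: Pab(L + a)/(6LEI) = 404.1/EI
  θ_A0 = 566.3/EI,  θ_B0 = 819.7/EI
Flexibility coefficients: a unit moment at one end gives L/(3EI) there and L/(6EI) at the far end, so f₁₁ = f₂₂ = 2.333/EI and f₁₂ = f₂₁ = 1.167/EI.
Compatibility — zero rotation at each built-in end:
  2.333 M_A + 1.167 M_B = 566.3
  1.167 M_A + 2.333 M_B = 819.7
Solving the pair gives M_A = 89.38 kN·m and M_B = 306.6 kN·m (hogging).

M_B = 306.6 kN·m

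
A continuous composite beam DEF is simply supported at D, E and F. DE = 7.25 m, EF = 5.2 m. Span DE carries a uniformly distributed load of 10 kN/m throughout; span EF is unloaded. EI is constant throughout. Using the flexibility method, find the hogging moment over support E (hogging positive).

M_E = 38.26 kN·m

Insert a hinge at E; M_E is the redundant, and each span becomes simply supported.
End slopes at the hinge E, treating each span as simply supported:
  span DE: UDL 10: wL³/(24EI) = 158.8/EI
  relative rotation θ_0 = (158.8 + 0)/EI = 158.8/EI
A unit hogging moment at E produces rotation L₁/(3EI) + L₂/(3EI) = 4.15/EI.
Slope continuity at E: θ_0 = M_E·4.15/EI, so M_E = 158.8/4.15 = 38.26 kN·m (hogging).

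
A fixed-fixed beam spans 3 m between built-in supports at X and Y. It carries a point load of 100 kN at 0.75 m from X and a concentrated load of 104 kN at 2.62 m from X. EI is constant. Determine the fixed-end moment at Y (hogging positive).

Take the two fixed-end moments M_X, M_Y as redundants; the released structure is the simple span XY.
On the primary (simply-supported) span, the end slopes from the loading are:
  at X: point load 100 at a = 0.75: Pab(L + b)/(6LEI) = 49.22/EI
  at Y: point load 100 at a = 0.75: Pab(L + a)/(6LEI) = 35.16/EI
  at X: point load 104 at a = 2.62: Pab(L + b)/(6LEI) = 19.44/EI
  at Y: point load 104 at a = 2.62: Pab(L + a)/(6LEI) = 32.33/EI
  θ_X0 = 68.66/EI,  θ_Y0 = 67.48/EI
Flexibility coefficients: a unit moment at one end gives L/(3EI) there and L/(6EI) at the far end, so f₁₁ = f₂₂ = 1/EI and f₁₂ = f₂₁ = 0.5/EI.
Compatibility — zero rotation at each built-in end:
  1 M_X + 0.5 M_Y = 68.66
  0.5 M_X + 1 M_Y = 67.48
Solving the pair gives M_X = 46.56 kN·m and M_Y = 44.2 kN·m (hogging).

M_Y = 44.2 kN·m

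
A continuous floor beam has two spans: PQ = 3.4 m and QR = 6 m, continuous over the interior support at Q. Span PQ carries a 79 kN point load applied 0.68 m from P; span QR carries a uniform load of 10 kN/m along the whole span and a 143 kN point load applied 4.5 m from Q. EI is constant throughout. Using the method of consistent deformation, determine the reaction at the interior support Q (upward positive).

Take M_Q as the redundant. Released structure: two simple spans PQ and QR with a hinge at Q.
Discontinuity in slope at Q on the released structure — sum the simple-span end rotations:
  span PQ: point load 79 at a = 0.68: Pab(L + a)/(6LEI) = 29.22/EI
  span QR: UDL 10: wL³/(24EI) = 90/EI
  span QR: point load 143 at a = 4.5: Pab(L + b)/(6LEI) = 201.1/EI
  relative rotation θ_0 = (29.22 + 291.1)/EI = 320.3/EI
A unit hogging moment at Q produces rotation L₁/(3EI) + L₂/(3EI) = 3.133/EI.
Compatibility: M_Q·(L₁+L₂)/(3EI) = θ_0, giving M_Q = 102.2 kN·m (hogging).
Span PQ, ΣM about P with M_Q applied at Q: R_Q^{PQ}·3.4 = 53.72 + 102.2, so R_Q^{PQ} = 45.87 kN and R_P = 79 − 45.87 = 33.13 kN.
Span QR, ΣM about R: R_Q^{QR}·6 = 394.5 + 102.2, so R_Q^{QR} = 82.79 kN and R_R = 203 − 82.79 = 120.2 kN.
R_Q = 45.87 + 82.79 = 128.7 kN.

R_Q = 128.7 kN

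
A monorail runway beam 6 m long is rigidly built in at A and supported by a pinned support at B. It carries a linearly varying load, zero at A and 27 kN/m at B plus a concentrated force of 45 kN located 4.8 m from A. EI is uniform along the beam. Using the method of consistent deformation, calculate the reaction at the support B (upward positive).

R_B = 76.23 kN

Choose R_B as the redundant. The primary structure is the cantilever fixed at A.
Deflection at B on the released cantilever, summing each load's contribution:
  triangular load, peak 27 at the free end: 11w₀L⁴/(120EI) = 3208/EI
  point load 45 at a = 4.8: Pa²(3L − a)/(6EI) = 2281/EI
  δ_0 = 5489/EI
Tip deflection under a unit load at B: L³/(3EI) = 72/EI.
The prop prevents deflection at B: R_B = δ_0/δ_{BB} = 5489/72 = 76.23 kN.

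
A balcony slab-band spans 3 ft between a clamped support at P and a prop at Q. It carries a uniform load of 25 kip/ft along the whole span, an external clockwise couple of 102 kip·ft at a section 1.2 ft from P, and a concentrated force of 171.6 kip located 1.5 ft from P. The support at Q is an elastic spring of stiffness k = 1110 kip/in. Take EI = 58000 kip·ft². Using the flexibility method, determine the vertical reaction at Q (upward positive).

R_Q = 77.09 kip

Take the reaction at Q as the redundant and release it; the primary structure is a cantilever fixed at P.
Downward deflection at the released point Q due to the loads:
  UDL 25: wL⁴/(8EI) = 253.1/EI
  clockwise couple 102 at a = 1.2: M₀a(2L − a)/(2EI) = 293.8/EI
  point load 171.6 at a = 1.5: Pa²(3L − a)/(6EI) = 482.6/EI
  δ_0 = 1030/EI
Flexibility coefficient — unit upward force at Q: δ_{QQ} = L³/(3EI) = 9/EI.
With EI = 58000 kip·ft²: δ_0 = 0.01775 ft and δ_{QQ} = 0.000155 ft/kip.
Compatibility — the spring shortens by R_Q/k under the reaction it provides: δ_0 − R_Q·δ_{QQ} = R_Q/k. With 1/k = 1/(1110×12) ft/kip = 0.000075 ft/kip, R_Q = δ_0 / (δ_{QQ} + 1/k) = 0.01775 / (0.000155 + 0.000075) = 77.09 kip.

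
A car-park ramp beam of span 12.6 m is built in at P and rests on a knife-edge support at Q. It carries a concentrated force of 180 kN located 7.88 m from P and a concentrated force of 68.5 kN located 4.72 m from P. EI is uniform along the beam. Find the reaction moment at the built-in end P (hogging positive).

Remove the prop at Q; the released (primary) structure is a cantilever built in at P.
Deflection at Q on the released cantilever, summing each load's contribution:
  point load 180 at a = 7.88: Pa²(3L − a)/(6EI) = 55736/EI
  point load 68.5 at a = 4.72: Pa²(3L − a)/(6EI) = 8414/EI
  δ_0 = 64150/EI
Tip deflection under a unit load at Q: L³/(3EI) = 666.8/EI.
The prop prevents deflection at Q: R_Q = δ_0/δ_{QQ} = 64150/666.8 = 96.21 kN.
Moment equilibrium about P: M_P = Σ(load moments about P) − R_Q·L = 1742 − 96.21×12.6 = 529.5 kN·m.

M_P = 529.5 kN·m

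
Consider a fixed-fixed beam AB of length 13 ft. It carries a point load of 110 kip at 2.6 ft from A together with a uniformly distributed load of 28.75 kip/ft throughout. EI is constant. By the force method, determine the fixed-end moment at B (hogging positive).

Release both end moments; the primary structure is a simply-supported span AB with redundants M_A and M_B.
End rotations of the released simple span under the applied load (×1/EI):
  at A: point load 110 at a = 2.6: Pab(L + b)/(6LEI) = 892.3/EI
  at B: point load 110 at a = 2.6: Pab(L + a)/(6LEI) = 594.9/EI
  at A: UDL 28.75: wL³/(24EI) = 2632/EI
  at B: UDL 28.75: wL³/(24EI) = 2632/EI
  θ_A0 = 3524/EI,  θ_B0 = 3227/EI
Flexibility coefficients: a unit moment at one end gives L/(3EI) there and L/(6EI) at the far end, so f₁₁ = f₂₂ = 4.333/EI and f₁₂ = f₂₁ = 2.167/EI.
Compatibility — zero rotation at each built-in end:
  4.333 M_A + 2.167 M_B = 3524
  2.167 M_A + 4.333 M_B = 3227
Solving the pair gives M_A = 587.9 kip·ft and M_B = 450.7 kip·ft (hogging).

M_B = 450.7 kip·ft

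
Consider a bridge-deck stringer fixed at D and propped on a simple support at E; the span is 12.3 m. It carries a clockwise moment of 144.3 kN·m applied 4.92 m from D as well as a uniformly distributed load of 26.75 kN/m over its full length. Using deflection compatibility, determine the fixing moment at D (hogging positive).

M_D = 511.6 kN·m

Take the reaction at E as the redundant and release it; the primary structure is a cantilever fixed at D.
Downward deflection at the released point E due to the loads:
  clockwise couple 144.3 at a = 4.92: M₀a(2L − a)/(2EI) = 6986/EI
  UDL 26.75: wL⁴/(8EI) = 76534/EI
  δ_0 = 83520/EI
Flexibility coefficient — unit upward force at E: δ_{EE} = L³/(3EI) = 620.3/EI.
Compatibility at E: δ_0 − R_E·δ_{EE} = 0, so R_E = 83520/620.3 = 134.6 kN.
Moment equilibrium about D: M_D = Σ(load moments about D) − R_E·L = 2168 − 134.6×12.3 = 511.6 kN·m.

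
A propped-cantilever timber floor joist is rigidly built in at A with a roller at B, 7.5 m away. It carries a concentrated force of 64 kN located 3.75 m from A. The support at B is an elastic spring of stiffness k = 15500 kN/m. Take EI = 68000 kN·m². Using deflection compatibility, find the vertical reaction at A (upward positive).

Remove the prop at B; the released (primary) structure is a cantilever built in at A.
Deflection at B on the released cantilever, summing each load's contribution:
  point load 64 at a = 3.75: Pa²(3L − a)/(6EI) = 2812/EI
Tip deflection under a unit load at B: L³/(3EI) = 140.6/EI.
With EI = 68000 kN·m²: δ_0 = 0.04136 m and δ_{BB} = 0.002068 m/kN.
Compatibility — the spring shortens by R_B/k under the reaction it provides: δ_0 − R_B·δ_{BB} = R_B/k. With 1/k = 0.000065 m/kN, R_B = δ_0 / (δ_{BB} + 1/k) = 0.04136 / (0.002068 + 0.000065) = 19.39 kN.
Vertical equilibrium: R_A = ΣP − R_B = 64 − 19.39 = 44.61 kN.

R_A = 44.61 kN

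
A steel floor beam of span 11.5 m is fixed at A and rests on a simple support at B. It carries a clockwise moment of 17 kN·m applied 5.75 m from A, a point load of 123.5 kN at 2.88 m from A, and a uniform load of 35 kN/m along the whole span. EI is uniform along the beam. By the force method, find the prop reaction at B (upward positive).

Take the reaction at B as the redundant and release it; the primary structure is a cantilever fixed at A.
Primary-structure tip deflection at B by superposition:
  clockwise couple 17 at a = 5.75: M₀a(2L − a)/(2EI) = 843.1/EI
  point load 123.5 at a = 2.88: Pa²(3L − a)/(6EI) = 5398/EI
  UDL 35: wL⁴/(8EI) = 76519/EI
  δ_0 = 82760/EI
Flexibility coefficient — unit upward force at B: δ_{BB} = L³/(3EI) = 507/EI.
Compatibility at B: δ_0 − R_B·δ_{BB} = 0, so R_B = 82760/507 = 163.2 kN.

R_B = 163.2 kN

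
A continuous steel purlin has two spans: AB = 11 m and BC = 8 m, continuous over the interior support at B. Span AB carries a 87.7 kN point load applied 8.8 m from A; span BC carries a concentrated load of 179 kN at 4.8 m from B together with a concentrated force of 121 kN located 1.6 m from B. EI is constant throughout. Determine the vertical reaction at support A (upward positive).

R_A = -4.316 kN

Take M_B as the redundant. Released structure: two simple spans AB and BC with a hinge at B.
Rotations at B on the released spans (each span's end-slope, ×1/EI):
  span AB: point load 87.7 at a = 8.8: Pab(L + a)/(6LEI) = 509.4/EI
  span BC: point load 179 at a = 4.8: Pab(L + b)/(6LEI) = 641.5/EI
  span BC: point load 121 at a = 1.6: Pab(L + b)/(6LEI) = 371.7/EI
  relative rotation θ_0 = (509.4 + 1013)/EI = 1523/EI
A unit hogging moment at B produces rotation L₁/(3EI) + L₂/(3EI) = 6.333/EI.
Slope continuity at B: θ_0 = M_B·6.333/EI, so M_B = 1523/6.333 = 240.4 kN·m (hogging).
Span AB, ΣM about A with M_B applied at B: R_B^{AB}·11 = 771.8 + 240.4, so R_B^{AB} = 92.02 kN and R_A = 87.7 − 92.02 = -4.316 kN.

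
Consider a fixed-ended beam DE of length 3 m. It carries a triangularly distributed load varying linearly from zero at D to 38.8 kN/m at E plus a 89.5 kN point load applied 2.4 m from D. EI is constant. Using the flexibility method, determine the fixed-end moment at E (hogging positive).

Release both end moments; the primary structure is a simply-supported span DE with redundants M_D and M_E.
Simple-span end rotations at D and E under the given loads:
  at D: triangular load, peak 38.8: 7w₀L³/(360EI) = 20.37/EI
  at E: triangular load, peak 38.8: w₀L³/(45EI) = 23.28/EI
  at D: point load 89.5 at a = 2.4: Pab(L + b)/(6LEI) = 25.78/EI
  at E: point load 89.5 at a = 2.4: Pab(L + a)/(6LEI) = 38.66/EI
  θ_D0 = 46.15/EI,  θ_E0 = 61.94/EI
Flexibility coefficients: a unit moment at one end gives L/(3EI) there and L/(6EI) at the far end, so f₁₁ = f₂₂ = 1/EI and f₁₂ = f₂₁ = 0.5/EI.
Compatibility — zero rotation at each built-in end:
  1 M_D + 0.5 M_E = 46.15
  0.5 M_D + 1 M_E = 61.94
Solving the pair gives M_D = 20.23 kN·m and M_E = 51.83 kN·m (hogging).

M_E = 51.83 kN·m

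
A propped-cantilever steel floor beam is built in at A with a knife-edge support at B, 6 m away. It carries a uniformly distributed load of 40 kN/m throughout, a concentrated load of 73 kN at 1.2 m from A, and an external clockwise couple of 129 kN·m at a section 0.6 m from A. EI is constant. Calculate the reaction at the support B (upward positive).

Take the reaction at B as the redundant and release it; the primary structure is a cantilever fixed at A.
Downward deflection at the released point B due to the loads:
  UDL 40: wL⁴/(8EI) = 6480/EI
  point load 73 at a = 1.2: Pa²(3L − a)/(6EI) = 294.3/EI
  clockwise couple 129 at a = 0.6: M₀a(2L − a)/(2EI) = 441.2/EI
  δ_0 = 7216/EI
Tip deflection under a unit load at B: L³/(3EI) = 72/EI.
The prop prevents deflection at B: R_B = δ_0/δ_{BB} = 7216/72 = 100.2 kN.

R_B = 100.2 kN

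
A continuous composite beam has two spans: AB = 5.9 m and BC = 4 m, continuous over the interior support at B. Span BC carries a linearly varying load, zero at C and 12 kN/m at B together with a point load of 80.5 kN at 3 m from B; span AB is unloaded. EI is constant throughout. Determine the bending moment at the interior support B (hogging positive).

Insert a hinge at B; M_B is the redundant, and each span becomes simply supported.
Rotations at B on the released spans (each span's end-slope, ×1/EI):
  span BC: triangular load, peak 12: w₀L³/(45EI) = 17.07/EI
  span BC: point load 80.5 at a = 3: Pab(L + b)/(6LEI) = 50.31/EI
  relative rotation θ_0 = (0 + 67.38)/EI = 67.38/EI
A unit hogging moment at B produces rotation L₁/(3EI) + L₂/(3EI) = 3.3/EI.
Compatibility: M_B·(L₁+L₂)/(3EI) = θ_0, giving M_B = 20.42 kN·m (hogging).

M_B = 20.42 kN·m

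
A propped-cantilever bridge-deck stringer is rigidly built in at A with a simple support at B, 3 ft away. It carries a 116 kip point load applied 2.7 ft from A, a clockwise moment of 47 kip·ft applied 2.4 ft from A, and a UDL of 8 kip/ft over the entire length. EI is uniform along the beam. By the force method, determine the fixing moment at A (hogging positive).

Remove the prop at B; the released (primary) structure is a cantilever built in at A.
Deflection at B on the released cantilever, summing each load's contribution:
  point load 116 at a = 2.7: Pa²(3L − a)/(6EI) = 887.9/EI
  clockwise couple 47 at a = 2.4: M₀a(2L − a)/(2EI) = 203/EI
  UDL 8: wL⁴/(8EI) = 81/EI
  δ_0 = 1172/EI
Flexibility coefficient — unit upward force at B: δ_{BB} = L³/(3EI) = 9/EI.
Compatibility at B: δ_0 − R_B·δ_{BB} = 0, so R_B = 1172/9 = 130.2 kip.
Moment equilibrium about A: M_A = Σ(load moments about A) − R_B·L = 396.2 − 130.2×3 = 5.546 kip·ft.

M_A = 5.546 kip·ft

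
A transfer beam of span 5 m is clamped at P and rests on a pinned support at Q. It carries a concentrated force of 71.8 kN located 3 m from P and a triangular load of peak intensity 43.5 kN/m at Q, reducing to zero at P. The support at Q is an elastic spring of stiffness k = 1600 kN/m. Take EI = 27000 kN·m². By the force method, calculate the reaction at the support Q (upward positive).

R_Q = 64.65 kN

Take the reaction at Q as the redundant and release it; the primary structure is a cantilever fixed at P.
Primary-structure tip deflection at Q by superposition:
  point load 71.8 at a = 3: Pa²(3L − a)/(6EI) = 1292/EI
  triangular load, peak 43.5 at the free end: 11w₀L⁴/(120EI) = 2492/EI
  δ_0 = 3785/EI
Flexibility coefficient — unit upward force at Q: δ_{QQ} = L³/(3EI) = 41.67/EI.
With EI = 27000 kN·m²: δ_0 = 0.14017 m and δ_{QQ} = 0.001543 m/kN.
Compatibility — the spring shortens by R_Q/k under the reaction it provides: δ_0 − R_Q·δ_{QQ} = R_Q/k. With 1/k = 0.000625 m/kN, R_Q = δ_0 / (δ_{QQ} + 1/k) = 0.14017 / (0.001543 + 0.000625) = 64.65 kN.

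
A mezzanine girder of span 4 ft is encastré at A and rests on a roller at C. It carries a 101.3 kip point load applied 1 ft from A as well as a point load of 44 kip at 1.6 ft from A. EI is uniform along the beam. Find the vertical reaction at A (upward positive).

Choose R_C as the redundant. The primary structure is the cantilever fixed at A.
Downward deflection at the released point C due to the loads:
  point load 101.3 at a = 1: Pa²(3L − a)/(6EI) = 185.7/EI
  point load 44 at a = 1.6: Pa²(3L − a)/(6EI) = 195.2/EI
  δ_0 = 381/EI
Tip deflection under a unit load at C: L³/(3EI) = 21.33/EI.
Compatibility at C: δ_0 − R_C·δ_{CC} = 0, so R_C = 381/21.33 = 17.86 kip.
Vertical equilibrium: R_A = ΣP − R_C = 145.3 − 17.86 = 127.4 kip.

R_A = 127.4 kip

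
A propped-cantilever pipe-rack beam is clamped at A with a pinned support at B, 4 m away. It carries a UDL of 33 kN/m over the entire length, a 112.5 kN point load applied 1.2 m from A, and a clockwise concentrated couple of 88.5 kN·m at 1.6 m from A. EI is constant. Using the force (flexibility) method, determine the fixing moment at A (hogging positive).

Release the roller at B. Primary structure: cantilever fixed at A.
Primary-structure tip deflection at B by superposition:
  UDL 33: wL⁴/(8EI) = 1056/EI
  point load 112.5 at a = 1.2: Pa²(3L − a)/(6EI) = 291.6/EI
  clockwise couple 88.5 at a = 1.6: M₀a(2L − a)/(2EI) = 453.1/EI
  δ_0 = 1801/EI
Tip deflection under a unit load at B: L³/(3EI) = 21.33/EI.
Compatibility at B: δ_0 − R_B·δ_{BB} = 0, so R_B = 1801/21.33 = 84.41 kN.
Moment equilibrium about A: M_A = Σ(load moments about A) − R_B·L = 487.5 − 84.41×4 = 149.9 kN·m.

M_A = 149.9 kN·m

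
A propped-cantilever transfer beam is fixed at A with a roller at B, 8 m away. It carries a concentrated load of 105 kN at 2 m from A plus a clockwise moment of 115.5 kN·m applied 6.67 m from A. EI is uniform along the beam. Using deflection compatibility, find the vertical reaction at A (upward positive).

Choose R_B as the redundant. The primary structure is the cantilever fixed at A.
Downward deflection at the released point B due to the loads:
  point load 105 at a = 2: Pa²(3L − a)/(6EI) = 1540/EI
  clockwise couple 115.5 at a = 6.67: M₀a(2L − a)/(2EI) = 3594/EI
  δ_0 = 5134/EI
Tip deflection under a unit load at B: L³/(3EI) = 170.7/EI.
Compatibility at B: δ_0 − R_B·δ_{BB} = 0, so R_B = 5134/170.7 = 30.08 kN.
Vertical equilibrium: R_A = ΣP − R_B = 105 − 30.08 = 74.92 kN.

R_A = 74.92 kN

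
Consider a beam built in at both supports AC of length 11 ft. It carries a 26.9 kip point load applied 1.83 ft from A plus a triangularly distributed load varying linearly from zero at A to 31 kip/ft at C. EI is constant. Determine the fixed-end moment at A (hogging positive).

Release both end moments; the primary structure is a simply-supported span AC with redundants M_A and M_C.
End rotations of the released simple span under the applied load (×1/EI):
  at A: point load 26.9 at a = 1.83: Pab(L + b)/(6LEI) = 138/EI
  at C: point load 26.9 at a = 1.83: Pab(L + a)/(6LEI) = 87.75/EI
  at A: triangular load, peak 31: 7w₀L³/(360EI) = 802.3/EI
  at C: triangular load, peak 31: w₀L³/(45EI) = 916.9/EI
  θ_A0 = 940.3/EI,  θ_C0 = 1005/EI
Flexibility coefficients: a unit moment at one end gives L/(3EI) there and L/(6EI) at the far end, so f₁₁ = f₂₂ = 3.667/EI and f₁₂ = f₂₁ = 1.833/EI.
Compatibility — zero rotation at each built-in end:
  3.667 M_A + 1.833 M_C = 940.3
  1.833 M_A + 3.667 M_C = 1005
Solving the pair gives M_A = 159.2 kip·ft and M_C = 194.4 kip·ft (hogging).

M_A = 159.2 kip·ft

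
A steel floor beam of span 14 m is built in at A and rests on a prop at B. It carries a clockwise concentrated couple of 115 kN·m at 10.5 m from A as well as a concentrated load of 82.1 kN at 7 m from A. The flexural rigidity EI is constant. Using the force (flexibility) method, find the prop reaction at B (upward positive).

Take the reaction at B as the redundant and release it; the primary structure is a cantilever fixed at A.
Downward deflection at the released point B due to the loads:
  clockwise couple 115 at a = 10.5: M₀a(2L − a)/(2EI) = 10566/EI
  point load 82.1 at a = 7: Pa²(3L − a)/(6EI) = 23467/EI
  δ_0 = 34033/EI
Flexibility coefficient — unit upward force at B: δ_{BB} = L³/(3EI) = 914.7/EI.
The prop prevents deflection at B: R_B = δ_0/δ_{BB} = 34033/914.7 = 37.21 kN.

R_B = 37.21 kN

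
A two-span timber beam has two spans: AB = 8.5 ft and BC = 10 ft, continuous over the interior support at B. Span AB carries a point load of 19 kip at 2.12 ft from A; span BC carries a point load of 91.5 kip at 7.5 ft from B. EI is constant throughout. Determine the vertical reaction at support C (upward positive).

R_C = 61.96 kip

Insert a hinge at B; M_B is the redundant, and each span becomes simply supported.
Rotations at B on the released spans (each span's end-slope, ×1/EI):
  span AB: point load 19 at a = 2.12: Pab(L + a)/(6LEI) = 53.51/EI
  span BC: point load 91.5 at a = 7.5: Pab(L + b)/(6LEI) = 357.4/EI
  relative rotation θ_0 = (53.51 + 357.4)/EI = 410.9/EI
A unit hogging moment at B produces rotation L₁/(3EI) + L₂/(3EI) = 6.167/EI.
Slope continuity at B: θ_0 = M_B·6.167/EI, so M_B = 410.9/6.167 = 66.64 kip·ft (hogging).
Span BC, ΣM about C: R_B^{BC}·10 = 228.8 + 66.64, so R_B^{BC} = 29.54 kip and R_C = 91.5 − 29.54 = 61.96 kip.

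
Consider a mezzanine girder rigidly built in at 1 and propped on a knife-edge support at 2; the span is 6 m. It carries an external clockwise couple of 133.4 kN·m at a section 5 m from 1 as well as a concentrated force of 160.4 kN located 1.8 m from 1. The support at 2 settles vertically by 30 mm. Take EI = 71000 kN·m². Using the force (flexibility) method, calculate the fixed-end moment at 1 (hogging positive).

Take the reaction at 2 as the redundant and release it; the primary structure is a cantilever fixed at 1.
Primary-structure tip deflection at 2 by superposition:
  clockwise couple 133.4 at a = 5: M₀a(2L − a)/(2EI) = 2334/EI
  point load 160.4 at a = 1.8: Pa²(3L − a)/(6EI) = 1403/EI
  δ_0 = 3738/EI
Tip deflection under a unit load at 2: L³/(3EI) = 72/EI.
With EI = 71000 kN·m²: δ_0 = 0.052643 m and δ_{22} = 0.001014 m/kN.
Compatibility — the beam at 2 must follow the support down by 0.03 m: δ_0 − R_2·δ_{22} = 0.03, so R_2 = (0.052643 − 0.03)/0.001014 = 22.33 kN.
Moment equilibrium about 1: M_1 = Σ(load moments about 1) − R_2·L = 422.1 − 22.33×6 = 288.1 kN·m.

M_1 = 288.1 kN·m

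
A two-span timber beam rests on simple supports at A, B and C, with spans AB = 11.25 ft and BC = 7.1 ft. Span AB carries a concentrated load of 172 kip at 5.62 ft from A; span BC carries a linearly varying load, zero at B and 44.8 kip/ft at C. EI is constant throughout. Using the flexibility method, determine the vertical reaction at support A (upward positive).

Take M_B as the redundant. Released structure: two simple spans AB and BC with a hinge at B.
Discontinuity in slope at B on the released structure — sum the simple-span end rotations:
  span AB: point load 172 at a = 5.62: Pab(L + a)/(6LEI) = 1360/EI
  span BC: triangular load, peak 44.8: 7w₀L³/(360EI) = 311.8/EI
  relative rotation θ_0 = (1360 + 311.8)/EI = 1672/EI
A unit hogging moment at B produces rotation L₁/(3EI) + L₂/(3EI) = 6.117/EI.
Compatibility: M_B·(L₁+L₂)/(3EI) = θ_0, giving M_B = 273.3 kip·ft (hogging).
Span AB, ΣM about A with M_B applied at B: R_B^{AB}·11.25 = 966.6 + 273.3, so R_B^{AB} = 110.2 kip and R_A = 172 − 110.2 = 61.78 kip.

R_A = 61.78 kip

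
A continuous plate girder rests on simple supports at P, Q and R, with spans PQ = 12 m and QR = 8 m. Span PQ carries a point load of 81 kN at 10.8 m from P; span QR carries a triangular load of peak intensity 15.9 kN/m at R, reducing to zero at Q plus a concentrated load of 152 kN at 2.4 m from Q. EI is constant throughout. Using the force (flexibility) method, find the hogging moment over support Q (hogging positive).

Take M_Q as the redundant. Released structure: two simple spans PQ and QR with a hinge at Q.
Discontinuity in slope at Q on the released structure — sum the simple-span end rotations:
  span PQ: point load 81 at a = 10.8: Pab(L + a)/(6LEI) = 332.4/EI
  span QR: triangular load, peak 15.9: 7w₀L³/(360EI) = 158.3/EI
  span QR: point load 152 at a = 2.4: Pab(L + b)/(6LEI) = 578.8/EI
  relative rotation θ_0 = (332.4 + 737.1)/EI = 1070/EI
A unit hogging moment at Q produces rotation L₁/(3EI) + L₂/(3EI) = 6.667/EI.
Compatibility: M_Q·(L₁+L₂)/(3EI) = θ_0, giving M_Q = 160.4 kN·m (hogging).

M_Q = 160.4 kN·m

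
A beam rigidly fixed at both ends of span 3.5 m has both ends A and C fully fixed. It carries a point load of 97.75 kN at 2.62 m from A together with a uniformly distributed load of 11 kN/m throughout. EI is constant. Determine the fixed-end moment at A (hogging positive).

Release both end moments; the primary structure is a simply-supported span AC with redundants M_A and M_C.
On the primary (simply-supported) span, the end slopes from the loading are:
  at A: point load 97.75 at a = 2.62: Pab(L + b)/(6LEI) = 47.01/EI
  at C: point load 97.75 at a = 2.62: Pab(L + a)/(6LEI) = 65.68/EI
  at A: UDL 11: wL³/(24EI) = 19.65/EI
  at C: UDL 11: wL³/(24EI) = 19.65/EI
  θ_A0 = 66.66/EI,  θ_C0 = 85.33/EI
Flexibility coefficients: a unit moment at one end gives L/(3EI) there and L/(6EI) at the far end, so f₁₁ = f₂₂ = 1.167/EI and f₁₂ = f₂₁ = 0.5833/EI.
Compatibility — zero rotation at each built-in end:
  1.167 M_A + 0.5833 M_C = 66.66
  0.5833 M_A + 1.167 M_C = 85.33
Solving the pair gives M_A = 27.42 kN·m and M_C = 59.43 kN·m (hogging).

M_A = 27.42 kN·m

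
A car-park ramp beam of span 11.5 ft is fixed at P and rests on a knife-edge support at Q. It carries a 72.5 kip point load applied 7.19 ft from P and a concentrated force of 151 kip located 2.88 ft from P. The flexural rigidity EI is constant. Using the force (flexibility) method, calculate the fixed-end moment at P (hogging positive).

Take the reaction at Q as the redundant and release it; the primary structure is a cantilever fixed at P.
Deflection at Q on the released cantilever, summing each load's contribution:
  point load 72.5 at a = 7.19: Pa²(3L − a)/(6EI) = 17059/EI
  point load 151 at a = 2.88: Pa²(3L − a)/(6EI) = 6600/EI
  δ_0 = 23660/EI
Tip deflection under a unit load at Q: L³/(3EI) = 507/EI.
The prop prevents deflection at Q: R_Q = δ_0/δ_{QQ} = 23660/507 = 46.67 kip.
Moment equilibrium about P: M_P = Σ(load moments about P) − R_Q·L = 956.2 − 46.67×11.5 = 419.4 kip·ft.

M_P = 419.4 kip·ft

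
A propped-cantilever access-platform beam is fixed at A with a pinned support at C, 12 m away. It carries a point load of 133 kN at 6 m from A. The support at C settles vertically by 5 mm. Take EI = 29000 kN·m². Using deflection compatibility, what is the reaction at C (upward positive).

Take the reaction at C as the redundant and release it; the primary structure is a cantilever fixed at A.
Downward deflection at the released point C due to the loads:
  point load 133 at a = 6: Pa²(3L − a)/(6EI) = 23940/EI
Flexibility coefficient — unit upward force at C: δ_{CC} = L³/(3EI) = 576/EI.
With EI = 29000 kN·m²: δ_0 = 0.82552 m and δ_{CC} = 0.019862 m/kN.
Compatibility — the beam at C must follow the support down by 0.005 m: δ_0 − R_C·δ_{CC} = 0.005, so R_C = (0.82552 − 0.005)/0.019862 = 41.31 kN.

R_C = 41.31 kN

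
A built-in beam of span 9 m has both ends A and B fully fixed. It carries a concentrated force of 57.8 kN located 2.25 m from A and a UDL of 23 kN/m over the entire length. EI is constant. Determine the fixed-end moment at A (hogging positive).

Release both end moments; the primary structure is a simply-supported span AB with redundants M_A and M_B.
Simple-span end rotations at A and B under the given loads:
  at A: point load 57.8 at a = 2.25: Pab(L + b)/(6LEI) = 256/EI
  at B: point load 57.8 at a = 2.25: Pab(L + a)/(6LEI) = 182.9/EI
  at A: UDL 23: wL³/(24EI) = 698.6/EI
  at B: UDL 23: wL³/(24EI) = 698.6/EI
  θ_A0 = 954.7/EI,  θ_B0 = 881.5/EI
Flexibility coefficients: a unit moment at one end gives L/(3EI) there and L/(6EI) at the far end, so f₁₁ = f₂₂ = 3/EI and f₁₂ = f₂₁ = 1.5/EI.
Compatibility — zero rotation at each built-in end:
  3 M_A + 1.5 M_B = 954.7
  1.5 M_A + 3 M_B = 881.5
Solving the pair gives M_A = 228.4 kN·m and M_B = 179.6 kN·m (hogging).

M_A = 228.4 kN·m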